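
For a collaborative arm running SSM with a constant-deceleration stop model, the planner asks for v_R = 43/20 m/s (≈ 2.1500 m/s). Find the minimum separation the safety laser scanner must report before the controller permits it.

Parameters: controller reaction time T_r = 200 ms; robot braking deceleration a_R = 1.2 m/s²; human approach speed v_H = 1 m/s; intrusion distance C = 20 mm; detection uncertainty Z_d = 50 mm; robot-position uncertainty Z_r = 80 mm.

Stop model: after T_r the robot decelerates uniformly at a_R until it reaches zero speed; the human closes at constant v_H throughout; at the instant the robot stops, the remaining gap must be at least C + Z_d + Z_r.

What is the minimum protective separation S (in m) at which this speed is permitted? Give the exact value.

S_min = 21589/4800 m = 4.4977 m

braking lasts T_s = (43/20)/(6/5) = 1.7917 s
robot in T_r: 2.1500·0.2000 = 0.4300 m
robot under decel: 2.1500²/(2·1.2000) = 1.9260 m
human closes 1.0000·1.9917 = 1.9917 m
C+Z_d+Z_r = 0.0200+0.0500+0.0800 = 0.1500 m
S_min ≈ 0.4300+1.9260+1.9917+0.1500  ⇒  S_min = 21589/4800 m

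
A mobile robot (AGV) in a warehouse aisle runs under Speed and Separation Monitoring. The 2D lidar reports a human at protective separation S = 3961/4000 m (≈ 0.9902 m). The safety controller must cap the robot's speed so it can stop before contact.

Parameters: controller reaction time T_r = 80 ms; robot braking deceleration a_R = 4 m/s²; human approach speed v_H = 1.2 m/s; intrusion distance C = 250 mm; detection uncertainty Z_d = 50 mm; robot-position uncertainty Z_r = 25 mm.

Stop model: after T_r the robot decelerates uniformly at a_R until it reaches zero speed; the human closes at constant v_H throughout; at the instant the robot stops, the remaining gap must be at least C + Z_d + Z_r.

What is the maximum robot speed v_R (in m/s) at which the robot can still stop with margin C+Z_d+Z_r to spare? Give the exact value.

at the boundary: (1/8)·v² + (19/50)·v + (-2277/4000) = 0
  disc = (19/50)² − 4·(1/8)·(-2277/4000) = 17161/40000 ; √disc = 131/200
  v_R = (−(19/50) + 131/200) / (2·(1/8)) = 11/10 m/s
check:
T_s = v_R/a_R = (11/10)/4 = 0.2750 s
robot in T_r: 1.1000·0.0800 = 0.0880 m
braking distance = 1.1000²/(2·4.0000) = 0.1512 m
human closes 1.2000·0.3550 = 0.4260 m
margins: 0.2500+0.0500+0.0250 = 0.3250 m
sum ≈ 0.0880+0.1512+0.4260+0.3250 ≈ 0.9902 m = S ✓

v_R_max = 11/10 m/s = 1.1000 m/s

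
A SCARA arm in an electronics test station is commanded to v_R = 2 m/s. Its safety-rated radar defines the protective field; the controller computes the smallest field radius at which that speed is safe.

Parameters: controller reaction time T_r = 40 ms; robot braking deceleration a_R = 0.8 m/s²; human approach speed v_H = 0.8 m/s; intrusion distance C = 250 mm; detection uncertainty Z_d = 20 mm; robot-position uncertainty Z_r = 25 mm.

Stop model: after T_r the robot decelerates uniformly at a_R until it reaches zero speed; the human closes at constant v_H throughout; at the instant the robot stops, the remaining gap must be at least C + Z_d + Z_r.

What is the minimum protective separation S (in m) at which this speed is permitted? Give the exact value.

braking lasts T_s = 2/(4/5) = 2.5000 s
reaction-phase robot travel = 2.0000·0.0400 = 0.0800 m
braking distance = 2.0000²/(2·0.8000) = 2.5000 m
human closes 0.8000·2.5400 = 2.0320 m
margins: 0.2500+0.0200+0.0250 = 0.2950 m
S_min ≈ 0.0800+2.5000+2.0320+0.2950  ⇒  S_min = 4907/1000 m

S_min = 4907/1000 m = 4.9070 m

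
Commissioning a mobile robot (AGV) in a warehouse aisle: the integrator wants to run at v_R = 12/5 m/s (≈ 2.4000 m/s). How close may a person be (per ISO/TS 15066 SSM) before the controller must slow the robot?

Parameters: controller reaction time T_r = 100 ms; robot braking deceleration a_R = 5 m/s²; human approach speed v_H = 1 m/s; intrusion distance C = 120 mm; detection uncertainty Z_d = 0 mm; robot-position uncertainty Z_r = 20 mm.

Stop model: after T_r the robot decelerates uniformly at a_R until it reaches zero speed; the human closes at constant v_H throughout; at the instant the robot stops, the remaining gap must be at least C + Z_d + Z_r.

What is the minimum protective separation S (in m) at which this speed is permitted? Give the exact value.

S_min = 192/125 m = 1.5360 m

stop time T_s = (12/5)/5 = 0.4800 s
reaction-phase robot travel = 2.4000·0.1000 = 0.2400 m
robot covers 2.4000·0.4800 − ½·5.0000·0.4800² = 0.5760 m while stopping
human closes 1.0000·0.5800 = 0.5800 m
C+Z_d+Z_r = 0.1200+0.0000+0.0200 = 0.1400 m
S_min ≈ 0.2400+0.5760+0.5800+0.1400  ⇒  S_min = 192/125 m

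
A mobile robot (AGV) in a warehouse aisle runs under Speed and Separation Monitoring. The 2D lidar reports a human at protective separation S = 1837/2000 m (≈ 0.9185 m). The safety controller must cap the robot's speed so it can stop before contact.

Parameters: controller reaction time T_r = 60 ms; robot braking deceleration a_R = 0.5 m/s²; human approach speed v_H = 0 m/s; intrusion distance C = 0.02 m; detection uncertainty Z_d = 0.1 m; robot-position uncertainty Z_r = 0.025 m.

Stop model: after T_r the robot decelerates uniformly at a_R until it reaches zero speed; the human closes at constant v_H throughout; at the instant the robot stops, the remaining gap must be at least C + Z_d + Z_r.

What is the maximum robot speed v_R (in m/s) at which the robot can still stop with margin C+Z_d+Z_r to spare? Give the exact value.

v_R_max = 17/20 m/s = 0.8500 m/s

at the boundary: (1)·v² + (3/50)·v + (-1547/2000) = 0
  disc = (3/50)² − 4·(1)·(-1547/2000) = 1936/625 ; √disc = 44/25
  v_R = (−(3/50) + 44/25) / (2·(1)) = 17/20 m/s
check:
stop time T_s = (17/20)/(1/2) = 1.7000 s
robot in T_r: 0.8500·0.0600 = 0.0510 m
braking distance = 0.8500²/(2·0.5000) = 0.7225 m
human closes 0.0000·1.7600 = 0.0000 m
C+Z_d+Z_r = 0.0200+0.1000+0.0250 = 0.1450 m
sum ≈ 0.0510+0.7225+0.0000+0.1450 ≈ 0.9185 m = S ✓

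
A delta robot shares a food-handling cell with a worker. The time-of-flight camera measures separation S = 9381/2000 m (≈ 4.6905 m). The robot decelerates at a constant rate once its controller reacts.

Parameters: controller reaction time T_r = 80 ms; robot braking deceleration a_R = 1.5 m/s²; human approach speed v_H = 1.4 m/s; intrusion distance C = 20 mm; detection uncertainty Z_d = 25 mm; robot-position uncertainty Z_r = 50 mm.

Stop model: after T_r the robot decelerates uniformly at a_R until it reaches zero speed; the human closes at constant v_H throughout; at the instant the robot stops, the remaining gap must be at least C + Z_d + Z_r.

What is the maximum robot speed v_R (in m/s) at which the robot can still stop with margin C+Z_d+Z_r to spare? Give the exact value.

quadratic (1/3)·v² + (76/75)·v + (-8967/2000) = 0
  disc = (76/75)² − 4·(1/3)·(-8967/2000) = 157609/22500 ; √disc = 397/150
  v_R = (−(76/75) + 397/150) / (2·(1/3)) = 49/20 m/s
check:
braking lasts T_s = (49/20)/(3/2) = 1.6333 s
reaction-phase robot travel = 2.4500·0.0800 = 0.1960 m
braking distance = 2.4500²/(2·1.5000) = 2.0008 m
person approaches 1.4000·(0.0800+1.6333) = 2.3987 m
margins: 0.0200+0.0250+0.0500 = 0.0950 m
sum ≈ 0.1960+2.0008+2.3987+0.0950 ≈ 4.6905 m = S ✓

v_R_max = 49/20 m/s = 2.4500 m/s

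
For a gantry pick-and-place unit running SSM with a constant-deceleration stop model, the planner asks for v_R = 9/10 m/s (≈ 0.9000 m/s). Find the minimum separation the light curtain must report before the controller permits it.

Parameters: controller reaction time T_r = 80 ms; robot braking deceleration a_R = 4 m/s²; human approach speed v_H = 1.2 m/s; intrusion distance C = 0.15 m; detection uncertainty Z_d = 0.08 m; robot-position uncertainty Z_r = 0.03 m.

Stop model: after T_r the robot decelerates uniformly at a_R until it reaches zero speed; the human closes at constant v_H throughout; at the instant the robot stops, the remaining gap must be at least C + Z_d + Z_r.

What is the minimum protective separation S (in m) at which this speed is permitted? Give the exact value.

S_min = 3197/4000 m = 0.7993 m

stop time T_s = (9/10)/4 = 0.2250 s
robot covers v_R·T_r = 0.9000·0.0800 = 0.0720 m before braking
robot under decel: 0.9000²/(2·4.0000) = 0.1013 m
human closes 1.2000·0.3050 = 0.3660 m
margins: 0.1500+0.0800+0.0300 = 0.2600 m
S_min ≈ 0.0720+0.1013+0.3660+0.2600  ⇒  S_min = 3197/4000 m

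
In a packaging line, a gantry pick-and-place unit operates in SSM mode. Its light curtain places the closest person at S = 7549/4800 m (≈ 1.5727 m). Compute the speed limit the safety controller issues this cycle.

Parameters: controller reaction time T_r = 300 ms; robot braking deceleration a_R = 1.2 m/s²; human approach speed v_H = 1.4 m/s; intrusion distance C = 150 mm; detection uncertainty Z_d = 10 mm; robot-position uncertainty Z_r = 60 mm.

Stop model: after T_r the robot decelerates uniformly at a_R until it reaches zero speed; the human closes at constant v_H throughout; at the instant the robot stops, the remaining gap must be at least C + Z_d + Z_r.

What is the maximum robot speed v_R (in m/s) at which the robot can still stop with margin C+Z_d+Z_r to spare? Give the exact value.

at the boundary: (5/12)·v² + (22/15)·v + (-4477/4800) = 0
  disc = (22/15)² − 4·(5/12)·(-4477/4800) = 5929/1600 ; √disc = 77/40
  v_R = (−(22/15) + 77/40) / (2·(5/12)) = 11/20 m/s
check:
T_s = v_R/a_R = (11/20)/(6/5) = 0.4583 s
robot in T_r: 0.5500·0.3000 = 0.1650 m
braking distance = 0.5500²/(2·1.2000) = 0.1260 m
human closes 1.4000·0.7583 = 1.0617 m
residual clearance needed = 0.1500+0.0100+0.0600 = 0.2200 m
sum ≈ 0.1650+0.1260+1.0617+0.2200 ≈ 1.5727 m = S ✓

v_R_max = 11/20 m/s = 0.5500 m/s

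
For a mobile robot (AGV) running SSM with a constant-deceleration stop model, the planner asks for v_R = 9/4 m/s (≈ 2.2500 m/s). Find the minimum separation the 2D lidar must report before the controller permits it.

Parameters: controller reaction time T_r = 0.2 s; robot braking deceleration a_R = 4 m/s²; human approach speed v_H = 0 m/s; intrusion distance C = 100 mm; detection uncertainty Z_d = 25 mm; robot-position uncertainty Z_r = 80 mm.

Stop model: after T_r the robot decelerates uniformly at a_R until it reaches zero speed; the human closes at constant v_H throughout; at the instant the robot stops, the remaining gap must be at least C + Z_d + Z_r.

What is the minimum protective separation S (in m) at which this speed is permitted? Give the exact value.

T_s = v_R/a_R = (9/4)/4 = 0.5625 s
reaction-phase robot travel = 2.2500·0.2000 = 0.4500 m
braking distance = 2.2500²/(2·4.0000) = 0.6328 m
human closes 0.0000·0.7625 = 0.0000 m
residual clearance needed = 0.1000+0.0250+0.0800 = 0.2050 m
S_min ≈ 0.4500+0.6328+0.0000+0.2050  ⇒  S_min = 4121/3200 m

S_min = 4121/3200 m = 1.2878 m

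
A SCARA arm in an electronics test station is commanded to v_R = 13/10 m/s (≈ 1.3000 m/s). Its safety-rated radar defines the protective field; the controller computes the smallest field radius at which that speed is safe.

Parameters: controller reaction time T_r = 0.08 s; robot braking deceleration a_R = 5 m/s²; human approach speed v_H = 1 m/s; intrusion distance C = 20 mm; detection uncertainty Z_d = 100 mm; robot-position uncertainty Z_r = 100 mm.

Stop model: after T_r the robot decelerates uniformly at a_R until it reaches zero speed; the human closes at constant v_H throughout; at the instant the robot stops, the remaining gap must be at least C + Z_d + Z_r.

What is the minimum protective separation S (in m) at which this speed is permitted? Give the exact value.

S_min = 833/1000 m = 0.8330 m

T_s = v_R/a_R = (13/10)/5 = 0.2600 s
robot covers v_R·T_r = 1.3000·0.0800 = 0.1040 m before braking
braking distance = 1.3000²/(2·5.0000) = 0.1690 m
human closes 1.0000·0.3400 = 0.3400 m
C+Z_d+Z_r = 0.0200+0.1000+0.1000 = 0.2200 m
S_min ≈ 0.1040+0.1690+0.3400+0.2200  ⇒  S_min = 833/1000 m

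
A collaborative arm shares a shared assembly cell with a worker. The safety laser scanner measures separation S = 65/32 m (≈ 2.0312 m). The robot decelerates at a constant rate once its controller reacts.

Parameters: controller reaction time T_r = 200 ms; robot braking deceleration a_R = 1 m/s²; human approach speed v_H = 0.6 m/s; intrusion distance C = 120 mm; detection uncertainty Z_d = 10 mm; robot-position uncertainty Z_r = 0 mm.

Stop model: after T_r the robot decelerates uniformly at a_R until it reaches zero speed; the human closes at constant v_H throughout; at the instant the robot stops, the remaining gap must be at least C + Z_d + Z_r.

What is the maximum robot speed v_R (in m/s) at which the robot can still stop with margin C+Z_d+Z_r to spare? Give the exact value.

v_R_max = 5/4 m/s = 1.2500 m/s

at the boundary: (1/2)·v² + (4/5)·v + (-57/32) = 0
  disc = (4/5)² − 4·(1/2)·(-57/32) = 1681/400 ; √disc = 41/20
  v_R = (−(4/5) + 41/20) / (2·(1/2)) = 5/4 m/s
check:
braking lasts T_s = (5/4)/1 = 1.2500 s
reaction-phase robot travel = 1.2500·0.2000 = 0.2500 m
robot under decel: 1.2500²/(2·1.0000) = 0.7812 m
human closes 0.6000·1.4500 = 0.8700 m
margins: 0.1200+0.0100+0.0000 = 0.1300 m
sum ≈ 0.2500+0.7812+0.8700+0.1300 ≈ 2.0312 m = S ✓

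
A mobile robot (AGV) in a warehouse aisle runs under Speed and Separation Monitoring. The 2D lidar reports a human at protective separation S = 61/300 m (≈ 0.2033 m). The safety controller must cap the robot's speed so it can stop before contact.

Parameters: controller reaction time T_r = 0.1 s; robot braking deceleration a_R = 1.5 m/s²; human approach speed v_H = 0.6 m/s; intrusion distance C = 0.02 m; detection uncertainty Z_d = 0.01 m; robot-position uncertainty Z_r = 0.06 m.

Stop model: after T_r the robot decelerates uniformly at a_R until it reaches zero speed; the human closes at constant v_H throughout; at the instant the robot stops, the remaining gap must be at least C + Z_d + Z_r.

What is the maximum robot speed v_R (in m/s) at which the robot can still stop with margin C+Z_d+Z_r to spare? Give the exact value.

v_R_max = 1/10 m/s = 0.1000 m/s

collect terms ⇒ (1/3)·v_R² + (1/2)·v_R + (-4/75) = 0
  disc = (1/2)² − 4·(1/3)·(-4/75) = 289/900 ; √disc = 17/30
  v_R = (−(1/2) + 17/30) / (2·(1/3)) = 1/10 m/s
check:
stop time T_s = (1/10)/(3/2) = 0.0667 s
robot in T_r: 0.1000·0.1000 = 0.0100 m
braking distance = 0.1000²/(2·1.5000) = 0.0033 m
person approaches 0.6000·(0.1000+0.0667) = 0.1000 m
margins: 0.0200+0.0100+0.0600 = 0.0900 m
sum ≈ 0.0100+0.0033+0.1000+0.0900 ≈ 0.2033 m = S ✓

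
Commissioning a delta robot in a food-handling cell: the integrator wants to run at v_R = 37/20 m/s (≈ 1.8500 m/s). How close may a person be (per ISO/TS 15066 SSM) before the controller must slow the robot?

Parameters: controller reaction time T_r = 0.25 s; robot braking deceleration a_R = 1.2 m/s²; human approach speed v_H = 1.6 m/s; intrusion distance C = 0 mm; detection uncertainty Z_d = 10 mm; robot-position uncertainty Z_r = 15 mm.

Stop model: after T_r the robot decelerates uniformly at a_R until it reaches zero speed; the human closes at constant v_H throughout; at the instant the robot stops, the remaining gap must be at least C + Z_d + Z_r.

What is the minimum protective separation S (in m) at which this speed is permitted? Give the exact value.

S_min = 4589/960 m = 4.7802 m

T_s = v_R/a_R = (37/20)/(6/5) = 1.5417 s
reaction-phase robot travel = 1.8500·0.2500 = 0.4625 m
robot under decel: 1.8500²/(2·1.2000) = 1.4260 m
person approaches 1.6000·(0.2500+1.5417) = 2.8667 m
residual clearance needed = 0.0000+0.0100+0.0150 = 0.0250 m
S_min ≈ 0.4625+1.4260+2.8667+0.0250  ⇒  S_min = 4589/960 m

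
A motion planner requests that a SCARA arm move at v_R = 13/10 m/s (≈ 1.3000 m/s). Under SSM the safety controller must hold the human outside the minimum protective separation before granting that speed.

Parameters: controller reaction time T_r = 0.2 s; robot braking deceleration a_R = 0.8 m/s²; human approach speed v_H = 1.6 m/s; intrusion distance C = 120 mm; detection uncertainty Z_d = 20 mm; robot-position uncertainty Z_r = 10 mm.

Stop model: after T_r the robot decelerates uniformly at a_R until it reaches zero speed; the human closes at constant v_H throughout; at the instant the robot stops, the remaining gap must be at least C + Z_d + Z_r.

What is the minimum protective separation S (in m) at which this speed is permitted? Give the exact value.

braking lasts T_s = (13/10)/(4/5) = 1.6250 s
robot covers v_R·T_r = 1.3000·0.2000 = 0.2600 m before braking
robot covers 1.3000·1.6250 − ½·0.8000·1.6250² = 1.0562 m while stopping
human over T_r+T_s: 1.6000·(0.2000+1.6250) = 2.9200 m
C+Z_d+Z_r = 0.1200+0.0200+0.0100 = 0.1500 m
S_min ≈ 0.2600+1.0562+2.9200+0.1500  ⇒  S_min = 3509/800 m

S_min = 3509/800 m = 4.3863 m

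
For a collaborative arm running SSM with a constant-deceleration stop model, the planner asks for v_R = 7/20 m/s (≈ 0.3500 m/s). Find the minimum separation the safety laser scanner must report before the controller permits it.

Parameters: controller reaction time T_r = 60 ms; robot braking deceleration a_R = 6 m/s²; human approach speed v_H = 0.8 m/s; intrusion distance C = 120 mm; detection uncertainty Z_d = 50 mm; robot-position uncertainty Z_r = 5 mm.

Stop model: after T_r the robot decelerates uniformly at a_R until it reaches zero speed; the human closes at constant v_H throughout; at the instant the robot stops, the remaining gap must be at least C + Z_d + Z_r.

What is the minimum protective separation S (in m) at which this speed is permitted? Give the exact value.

T_s = v_R/a_R = (7/20)/6 = 0.0583 s
robot in T_r: 0.3500·0.0600 = 0.0210 m
robot covers 0.3500·0.0583 − ½·6.0000·0.0583² = 0.0102 m while stopping
human over T_r+T_s: 0.8000·(0.0600+0.0583) = 0.0947 m
C+Z_d+Z_r = 0.1200+0.0500+0.0050 = 0.1750 m
S_min ≈ 0.0210+0.0102+0.0947+0.1750  ⇒  S_min = 2407/8000 m

S_min = 2407/8000 m = 0.3009 m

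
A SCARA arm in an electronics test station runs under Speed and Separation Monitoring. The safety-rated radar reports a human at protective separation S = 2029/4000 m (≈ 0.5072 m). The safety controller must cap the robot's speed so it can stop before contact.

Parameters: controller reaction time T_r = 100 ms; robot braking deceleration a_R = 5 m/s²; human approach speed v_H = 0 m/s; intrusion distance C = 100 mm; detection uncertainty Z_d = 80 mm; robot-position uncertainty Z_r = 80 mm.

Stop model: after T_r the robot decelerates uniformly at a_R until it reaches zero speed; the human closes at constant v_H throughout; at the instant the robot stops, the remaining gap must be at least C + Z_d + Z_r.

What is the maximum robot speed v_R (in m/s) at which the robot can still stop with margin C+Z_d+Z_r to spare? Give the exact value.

v_R_max = 23/20 m/s = 1.1500 m/s

collect terms ⇒ (1/10)·v_R² + (1/10)·v_R + (-989/4000) = 0
  disc = (1/10)² − 4·(1/10)·(-989/4000) = 1089/10000 ; √disc = 33/100
  v_R = (−(1/10) + 33/100) / (2·(1/10)) = 23/20 m/s
check:
stop time T_s = (23/20)/5 = 0.2300 s
robot covers v_R·T_r = 1.1500·0.1000 = 0.1150 m before braking
robot under decel: 1.1500²/(2·5.0000) = 0.1323 m
person approaches 0.0000·(0.1000+0.2300) = 0.0000 m
residual clearance needed = 0.1000+0.0800+0.0800 = 0.2600 m
sum ≈ 0.1150+0.1323+0.0000+0.2600 ≈ 0.5072 m = S ✓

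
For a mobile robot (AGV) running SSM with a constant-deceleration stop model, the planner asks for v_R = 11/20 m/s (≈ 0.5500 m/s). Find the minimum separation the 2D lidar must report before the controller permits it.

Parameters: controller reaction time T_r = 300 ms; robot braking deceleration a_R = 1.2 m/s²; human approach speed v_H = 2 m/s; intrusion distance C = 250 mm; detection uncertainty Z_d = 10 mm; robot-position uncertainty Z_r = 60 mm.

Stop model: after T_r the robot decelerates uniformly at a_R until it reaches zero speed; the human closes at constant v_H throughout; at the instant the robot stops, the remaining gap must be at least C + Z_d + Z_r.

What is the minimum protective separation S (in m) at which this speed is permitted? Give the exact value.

stop time T_s = (11/20)/(6/5) = 0.4583 s
reaction-phase robot travel = 0.5500·0.3000 = 0.1650 m
braking distance = 0.5500²/(2·1.2000) = 0.1260 m
human over T_r+T_s: 2.0000·(0.3000+0.4583) = 1.5167 m
margins: 0.2500+0.0100+0.0600 = 0.3200 m
S_min ≈ 0.1650+0.1260+1.5167+0.3200  ⇒  S_min = 10213/4800 m

S_min = 10213/4800 m = 2.1277 m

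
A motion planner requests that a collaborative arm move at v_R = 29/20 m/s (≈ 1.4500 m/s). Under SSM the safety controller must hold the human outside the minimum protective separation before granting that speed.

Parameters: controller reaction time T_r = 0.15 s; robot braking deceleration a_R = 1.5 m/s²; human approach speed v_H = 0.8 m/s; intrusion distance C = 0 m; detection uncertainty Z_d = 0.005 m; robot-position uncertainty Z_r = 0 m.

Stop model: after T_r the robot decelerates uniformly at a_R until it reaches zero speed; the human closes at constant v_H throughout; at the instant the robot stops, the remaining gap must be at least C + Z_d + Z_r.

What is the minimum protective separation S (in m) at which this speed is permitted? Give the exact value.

S_min = 109/60 m = 1.8167 m

T_s = v_R/a_R = (29/20)/(3/2) = 0.9667 s
robot covers v_R·T_r = 1.4500·0.1500 = 0.2175 m before braking
robot under decel: 1.4500²/(2·1.5000) = 0.7008 m
human closes 0.8000·1.1167 = 0.8933 m
C+Z_d+Z_r = 0.0000+0.0050+0.0000 = 0.0050 m
S_min ≈ 0.2175+0.7008+0.8933+0.0050  ⇒  S_min = 109/60 m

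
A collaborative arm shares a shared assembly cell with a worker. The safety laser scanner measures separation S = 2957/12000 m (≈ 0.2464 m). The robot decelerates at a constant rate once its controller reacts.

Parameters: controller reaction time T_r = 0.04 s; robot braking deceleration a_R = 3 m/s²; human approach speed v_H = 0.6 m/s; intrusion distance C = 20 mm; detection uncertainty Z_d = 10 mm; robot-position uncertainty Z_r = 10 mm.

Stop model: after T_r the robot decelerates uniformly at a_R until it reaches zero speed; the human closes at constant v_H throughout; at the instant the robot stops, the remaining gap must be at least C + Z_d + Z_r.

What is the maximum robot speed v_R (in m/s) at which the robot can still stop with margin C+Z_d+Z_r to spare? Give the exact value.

at the boundary: (1/6)·v² + (6/25)·v + (-2189/12000) = 0
  disc = (6/25)² − 4·(1/6)·(-2189/12000) = 16129/90000 ; √disc = 127/300
  v_R = (−(6/25) + 127/300) / (2·(1/6)) = 11/20 m/s
check:
T_s = v_R/a_R = (11/20)/3 = 0.1833 s
robot in T_r: 0.5500·0.0400 = 0.0220 m
robot covers 0.5500·0.1833 − ½·3.0000·0.1833² = 0.0504 m while stopping
person approaches 0.6000·(0.0400+0.1833) = 0.1340 m
C+Z_d+Z_r = 0.0200+0.0100+0.0100 = 0.0400 m
sum ≈ 0.0220+0.0504+0.1340+0.0400 ≈ 0.2464 m = S ✓

v_R_max = 11/20 m/s = 0.5500 m/s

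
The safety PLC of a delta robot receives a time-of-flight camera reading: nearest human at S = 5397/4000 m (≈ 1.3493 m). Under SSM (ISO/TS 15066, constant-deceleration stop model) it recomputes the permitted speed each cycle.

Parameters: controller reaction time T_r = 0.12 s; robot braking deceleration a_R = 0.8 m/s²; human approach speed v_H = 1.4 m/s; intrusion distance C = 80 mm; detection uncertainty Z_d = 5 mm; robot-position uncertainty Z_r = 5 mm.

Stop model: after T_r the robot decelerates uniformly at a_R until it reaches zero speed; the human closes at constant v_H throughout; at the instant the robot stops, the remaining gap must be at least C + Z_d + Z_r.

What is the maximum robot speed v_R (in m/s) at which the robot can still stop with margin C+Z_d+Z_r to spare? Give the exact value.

quadratic (5/8)·v² + (187/100)·v + (-873/800) = 0
  disc = (187/100)² − 4·(5/8)·(-873/800) = 249001/40000 ; √disc = 499/200
  v_R = (−(187/100) + 499/200) / (2·(5/8)) = 1/2 m/s
check:
T_s = v_R/a_R = (1/2)/(4/5) = 0.6250 s
robot in T_r: 0.5000·0.1200 = 0.0600 m
robot under decel: 0.5000²/(2·0.8000) = 0.1562 m
human over T_r+T_s: 1.4000·(0.1200+0.6250) = 1.0430 m
margins: 0.0800+0.0050+0.0050 = 0.0900 m
sum ≈ 0.0600+0.1562+1.0430+0.0900 ≈ 1.3493 m = S ✓

v_R_max = 1/2 m/s = 0.5000 m/s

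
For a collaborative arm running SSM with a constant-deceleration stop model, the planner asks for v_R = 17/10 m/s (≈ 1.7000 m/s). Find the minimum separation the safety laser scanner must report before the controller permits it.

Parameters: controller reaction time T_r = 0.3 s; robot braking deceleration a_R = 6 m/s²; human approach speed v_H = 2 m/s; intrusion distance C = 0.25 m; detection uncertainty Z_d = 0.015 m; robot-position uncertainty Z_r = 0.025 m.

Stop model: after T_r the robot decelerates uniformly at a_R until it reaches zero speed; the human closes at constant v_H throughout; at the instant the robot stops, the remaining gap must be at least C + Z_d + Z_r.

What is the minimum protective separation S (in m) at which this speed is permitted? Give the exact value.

S_min = 883/400 m = 2.2075 m

braking lasts T_s = (17/10)/6 = 0.2833 s
robot in T_r: 1.7000·0.3000 = 0.5100 m
braking distance = 1.7000²/(2·6.0000) = 0.2408 m
person approaches 2.0000·(0.3000+0.2833) = 1.1667 m
residual clearance needed = 0.2500+0.0150+0.0250 = 0.2900 m
S_min ≈ 0.5100+0.2408+1.1667+0.2900  ⇒  S_min = 883/400 m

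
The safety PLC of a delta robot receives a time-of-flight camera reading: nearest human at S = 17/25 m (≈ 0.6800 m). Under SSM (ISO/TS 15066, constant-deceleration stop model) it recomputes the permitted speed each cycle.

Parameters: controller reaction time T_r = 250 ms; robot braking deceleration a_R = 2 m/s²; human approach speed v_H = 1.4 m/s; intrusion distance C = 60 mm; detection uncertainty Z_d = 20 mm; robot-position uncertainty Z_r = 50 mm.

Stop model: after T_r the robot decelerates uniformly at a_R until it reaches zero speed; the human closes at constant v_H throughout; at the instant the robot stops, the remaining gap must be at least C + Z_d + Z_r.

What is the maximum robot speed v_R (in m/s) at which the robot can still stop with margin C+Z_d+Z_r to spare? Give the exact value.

v_R_max = 1/5 m/s = 0.2000 m/s

collect terms ⇒ (1/4)·v_R² + (19/20)·v_R + (-1/5) = 0
  disc = (19/20)² − 4·(1/4)·(-1/5) = 441/400 ; √disc = 21/20
  v_R = (−(19/20) + 21/20) / (2·(1/4)) = 1/5 m/s
check:
braking lasts T_s = (1/5)/2 = 0.1000 s
robot in T_r: 0.2000·0.2500 = 0.0500 m
braking distance = 0.2000²/(2·2.0000) = 0.0100 m
human over T_r+T_s: 1.4000·(0.2500+0.1000) = 0.4900 m
margins: 0.0600+0.0200+0.0500 = 0.1300 m
sum ≈ 0.0500+0.0100+0.4900+0.1300 ≈ 0.6800 m = S ✓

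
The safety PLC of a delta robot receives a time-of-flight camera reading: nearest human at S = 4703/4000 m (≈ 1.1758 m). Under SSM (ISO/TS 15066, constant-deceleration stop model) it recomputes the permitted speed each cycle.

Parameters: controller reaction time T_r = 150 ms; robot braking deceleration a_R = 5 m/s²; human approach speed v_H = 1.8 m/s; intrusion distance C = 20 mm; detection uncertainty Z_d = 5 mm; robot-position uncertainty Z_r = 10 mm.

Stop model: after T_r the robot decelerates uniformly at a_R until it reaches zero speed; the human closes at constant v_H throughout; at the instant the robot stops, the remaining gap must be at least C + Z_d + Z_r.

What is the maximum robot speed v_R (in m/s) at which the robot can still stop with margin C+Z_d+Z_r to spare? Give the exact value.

collect terms ⇒ (1/10)·v_R² + (51/100)·v_R + (-3483/4000) = 0
  disc = (51/100)² − 4·(1/10)·(-3483/4000) = 1521/2500 ; √disc = 39/50
  v_R = (−(51/100) + 39/50) / (2·(1/10)) = 27/20 m/s
check:
stop time T_s = (27/20)/5 = 0.2700 s
robot in T_r: 1.3500·0.1500 = 0.2025 m
braking distance = 1.3500²/(2·5.0000) = 0.1822 m
human closes 1.8000·0.4200 = 0.7560 m
residual clearance needed = 0.0200+0.0050+0.0100 = 0.0350 m
sum ≈ 0.2025+0.1822+0.7560+0.0350 ≈ 1.1758 m = S ✓

v_R_max = 27/20 m/s = 1.3500 m/s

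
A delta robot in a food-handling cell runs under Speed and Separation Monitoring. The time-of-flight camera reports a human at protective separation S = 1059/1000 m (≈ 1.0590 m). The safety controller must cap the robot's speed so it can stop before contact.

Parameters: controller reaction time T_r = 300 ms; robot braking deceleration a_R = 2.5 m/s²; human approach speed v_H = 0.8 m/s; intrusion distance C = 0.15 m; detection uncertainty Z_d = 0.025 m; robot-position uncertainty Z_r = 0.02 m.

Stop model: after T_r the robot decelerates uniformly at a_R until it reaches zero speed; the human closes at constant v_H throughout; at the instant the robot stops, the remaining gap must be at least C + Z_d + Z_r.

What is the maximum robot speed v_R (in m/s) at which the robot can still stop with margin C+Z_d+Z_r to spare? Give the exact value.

collect terms ⇒ (1/5)·v_R² + (31/50)·v_R + (-78/125) = 0
  disc = (31/50)² − 4·(1/5)·(-78/125) = 2209/2500 ; √disc = 47/50
  v_R = (−(31/50) + 47/50) / (2·(1/5)) = 4/5 m/s
check:
stop time T_s = (4/5)/(5/2) = 0.3200 s
reaction-phase robot travel = 0.8000·0.3000 = 0.2400 m
braking distance = 0.8000²/(2·2.5000) = 0.1280 m
human over T_r+T_s: 0.8000·(0.3000+0.3200) = 0.4960 m
C+Z_d+Z_r = 0.1500+0.0250+0.0200 = 0.1950 m
sum ≈ 0.2400+0.1280+0.4960+0.1950 ≈ 1.0590 m = S ✓

v_R_max = 4/5 m/s = 0.8000 m/s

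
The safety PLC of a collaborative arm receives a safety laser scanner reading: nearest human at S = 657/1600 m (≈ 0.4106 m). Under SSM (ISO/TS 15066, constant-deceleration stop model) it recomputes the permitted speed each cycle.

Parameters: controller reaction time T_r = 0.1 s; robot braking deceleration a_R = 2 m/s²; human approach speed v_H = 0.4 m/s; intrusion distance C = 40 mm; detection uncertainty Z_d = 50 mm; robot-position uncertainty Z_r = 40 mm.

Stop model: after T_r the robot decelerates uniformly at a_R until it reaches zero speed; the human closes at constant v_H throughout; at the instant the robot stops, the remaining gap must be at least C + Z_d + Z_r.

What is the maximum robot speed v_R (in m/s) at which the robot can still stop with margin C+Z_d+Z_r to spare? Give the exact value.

quadratic (1/4)·v² + (3/10)·v + (-77/320) = 0
  disc = (3/10)² − 4·(1/4)·(-77/320) = 529/1600 ; √disc = 23/40
  v_R = (−(3/10) + 23/40) / (2·(1/4)) = 11/20 m/s
check:
T_s = v_R/a_R = (11/20)/2 = 0.2750 s
robot in T_r: 0.5500·0.1000 = 0.0550 m
robot covers 0.5500·0.2750 − ½·2.0000·0.2750² = 0.0756 m while stopping
person approaches 0.4000·(0.1000+0.2750) = 0.1500 m
margins: 0.0400+0.0500+0.0400 = 0.1300 m
sum ≈ 0.0550+0.0756+0.1500+0.1300 ≈ 0.4106 m = S ✓

v_R_max = 11/20 m/s = 0.5500 m/s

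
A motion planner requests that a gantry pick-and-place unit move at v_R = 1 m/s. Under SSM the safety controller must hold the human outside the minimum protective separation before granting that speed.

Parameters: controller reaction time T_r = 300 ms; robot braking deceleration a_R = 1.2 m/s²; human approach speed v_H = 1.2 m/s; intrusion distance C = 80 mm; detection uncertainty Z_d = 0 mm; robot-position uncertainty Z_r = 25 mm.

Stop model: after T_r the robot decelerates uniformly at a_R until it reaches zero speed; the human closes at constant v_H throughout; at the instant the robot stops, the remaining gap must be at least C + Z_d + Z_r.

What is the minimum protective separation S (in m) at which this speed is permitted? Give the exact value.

S_min = 1309/600 m = 2.1817 m

T_s = v_R/a_R = 1/(6/5) = 0.8333 s
robot in T_r: 1.0000·0.3000 = 0.3000 m
braking distance = 1.0000²/(2·1.2000) = 0.4167 m
human closes 1.2000·1.1333 = 1.3600 m
residual clearance needed = 0.0800+0.0000+0.0250 = 0.1050 m
S_min ≈ 0.3000+0.4167+1.3600+0.1050  ⇒  S_min = 1309/600 m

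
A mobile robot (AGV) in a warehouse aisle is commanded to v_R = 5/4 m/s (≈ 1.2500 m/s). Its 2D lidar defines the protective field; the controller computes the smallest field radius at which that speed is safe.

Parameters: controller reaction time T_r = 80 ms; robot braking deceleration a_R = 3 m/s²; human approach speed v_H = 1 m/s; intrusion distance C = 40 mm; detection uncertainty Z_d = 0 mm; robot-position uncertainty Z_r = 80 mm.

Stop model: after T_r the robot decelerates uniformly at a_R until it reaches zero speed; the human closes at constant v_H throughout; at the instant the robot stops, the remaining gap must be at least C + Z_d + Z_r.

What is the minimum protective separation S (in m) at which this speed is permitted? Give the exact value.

S_min = 469/480 m = 0.9771 m

braking lasts T_s = (5/4)/3 = 0.4167 s
reaction-phase robot travel = 1.2500·0.0800 = 0.1000 m
robot covers 1.2500·0.4167 − ½·3.0000·0.4167² = 0.2604 m while stopping
human over T_r+T_s: 1.0000·(0.0800+0.4167) = 0.4967 m
C+Z_d+Z_r = 0.0400+0.0000+0.0800 = 0.1200 m
S_min ≈ 0.1000+0.2604+0.4967+0.1200  ⇒  S_min = 469/480 m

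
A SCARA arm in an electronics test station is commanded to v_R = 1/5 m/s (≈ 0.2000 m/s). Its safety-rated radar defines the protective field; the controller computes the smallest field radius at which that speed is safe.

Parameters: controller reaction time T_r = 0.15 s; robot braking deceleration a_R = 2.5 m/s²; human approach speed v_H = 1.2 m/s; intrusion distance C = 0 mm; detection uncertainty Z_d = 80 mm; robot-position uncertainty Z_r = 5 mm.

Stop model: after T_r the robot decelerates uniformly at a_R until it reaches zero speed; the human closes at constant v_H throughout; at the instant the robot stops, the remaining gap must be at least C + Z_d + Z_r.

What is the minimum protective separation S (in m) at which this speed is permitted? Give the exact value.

braking lasts T_s = (1/5)/(5/2) = 0.0800 s
reaction-phase robot travel = 0.2000·0.1500 = 0.0300 m
robot covers 0.2000·0.0800 − ½·2.5000·0.0800² = 0.0080 m while stopping
human closes 1.2000·0.2300 = 0.2760 m
residual clearance needed = 0.0000+0.0800+0.0050 = 0.0850 m
S_min ≈ 0.0300+0.0080+0.2760+0.0850  ⇒  S_min = 399/1000 m

S_min = 399/1000 m = 0.3990 m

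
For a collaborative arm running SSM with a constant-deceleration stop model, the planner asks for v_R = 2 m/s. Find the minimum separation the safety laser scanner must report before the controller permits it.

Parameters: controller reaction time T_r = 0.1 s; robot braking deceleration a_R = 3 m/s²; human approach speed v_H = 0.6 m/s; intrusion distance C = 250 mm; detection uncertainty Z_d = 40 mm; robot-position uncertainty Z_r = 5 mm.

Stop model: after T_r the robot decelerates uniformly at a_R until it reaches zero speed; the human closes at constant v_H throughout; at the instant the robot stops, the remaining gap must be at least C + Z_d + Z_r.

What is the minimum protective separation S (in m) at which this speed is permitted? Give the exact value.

S_min = 973/600 m = 1.6217 m

braking lasts T_s = 2/3 = 0.6667 s
robot in T_r: 2.0000·0.1000 = 0.2000 m
robot covers 2.0000·0.6667 − ½·3.0000·0.6667² = 0.6667 m while stopping
person approaches 0.6000·(0.1000+0.6667) = 0.4600 m
margins: 0.2500+0.0400+0.0050 = 0.2950 m
S_min ≈ 0.2000+0.6667+0.4600+0.2950  ⇒  S_min = 973/600 m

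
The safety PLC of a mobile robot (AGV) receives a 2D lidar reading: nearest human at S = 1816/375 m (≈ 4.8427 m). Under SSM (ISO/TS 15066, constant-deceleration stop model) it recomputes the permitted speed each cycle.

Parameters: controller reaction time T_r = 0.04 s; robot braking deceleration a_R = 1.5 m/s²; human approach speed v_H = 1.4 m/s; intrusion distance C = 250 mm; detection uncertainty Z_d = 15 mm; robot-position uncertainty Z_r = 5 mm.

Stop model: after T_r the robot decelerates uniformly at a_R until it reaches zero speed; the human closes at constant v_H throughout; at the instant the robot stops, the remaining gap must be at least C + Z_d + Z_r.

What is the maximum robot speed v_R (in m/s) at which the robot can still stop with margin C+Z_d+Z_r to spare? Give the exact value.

at the boundary: (1/3)·v² + (73/75)·v + (-271/60) = 0
  disc = (73/75)² − 4·(1/3)·(-271/60) = 4356/625 ; √disc = 66/25
  v_R = (−(73/75) + 66/25) / (2·(1/3)) = 5/2 m/s
check:
braking lasts T_s = (5/2)/(3/2) = 1.6667 s
robot covers v_R·T_r = 2.5000·0.0400 = 0.1000 m before braking
braking distance = 2.5000²/(2·1.5000) = 2.0833 m
person approaches 1.4000·(0.0400+1.6667) = 2.3893 m
C+Z_d+Z_r = 0.2500+0.0150+0.0050 = 0.2700 m
sum ≈ 0.1000+2.0833+2.3893+0.2700 ≈ 4.8427 m = S ✓

v_R_max = 5/2 m/s = 2.5000 m/s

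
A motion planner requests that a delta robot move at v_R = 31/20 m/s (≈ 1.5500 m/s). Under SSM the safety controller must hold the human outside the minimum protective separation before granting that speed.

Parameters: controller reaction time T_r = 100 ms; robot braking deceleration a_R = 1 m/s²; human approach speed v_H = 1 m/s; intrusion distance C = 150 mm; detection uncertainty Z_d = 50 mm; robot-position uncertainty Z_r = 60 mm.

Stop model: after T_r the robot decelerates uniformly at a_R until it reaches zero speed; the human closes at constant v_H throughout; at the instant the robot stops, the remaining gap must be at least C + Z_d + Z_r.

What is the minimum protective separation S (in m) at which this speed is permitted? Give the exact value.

braking lasts T_s = (31/20)/1 = 1.5500 s
robot in T_r: 1.5500·0.1000 = 0.1550 m
braking distance = 1.5500²/(2·1.0000) = 1.2012 m
human over T_r+T_s: 1.0000·(0.1000+1.5500) = 1.6500 m
residual clearance needed = 0.1500+0.0500+0.0600 = 0.2600 m
S_min ≈ 0.1550+1.2012+1.6500+0.2600  ⇒  S_min = 2613/800 m

S_min = 2613/800 m = 3.2662 m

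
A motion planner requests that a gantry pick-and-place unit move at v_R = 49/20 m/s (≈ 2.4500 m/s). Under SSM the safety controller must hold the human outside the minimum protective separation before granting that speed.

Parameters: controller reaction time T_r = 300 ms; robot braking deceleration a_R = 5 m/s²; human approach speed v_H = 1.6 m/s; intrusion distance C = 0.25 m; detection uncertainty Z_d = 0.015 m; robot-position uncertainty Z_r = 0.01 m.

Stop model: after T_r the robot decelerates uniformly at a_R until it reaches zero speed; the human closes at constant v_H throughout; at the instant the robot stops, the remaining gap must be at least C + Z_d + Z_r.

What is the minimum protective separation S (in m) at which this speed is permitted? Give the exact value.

S_min = 11497/4000 m = 2.8742 m

stop time T_s = (49/20)/5 = 0.4900 s
reaction-phase robot travel = 2.4500·0.3000 = 0.7350 m
braking distance = 2.4500²/(2·5.0000) = 0.6002 m
human over T_r+T_s: 1.6000·(0.3000+0.4900) = 1.2640 m
C+Z_d+Z_r = 0.2500+0.0150+0.0100 = 0.2750 m
S_min ≈ 0.7350+0.6002+1.2640+0.2750  ⇒  S_min = 11497/4000 m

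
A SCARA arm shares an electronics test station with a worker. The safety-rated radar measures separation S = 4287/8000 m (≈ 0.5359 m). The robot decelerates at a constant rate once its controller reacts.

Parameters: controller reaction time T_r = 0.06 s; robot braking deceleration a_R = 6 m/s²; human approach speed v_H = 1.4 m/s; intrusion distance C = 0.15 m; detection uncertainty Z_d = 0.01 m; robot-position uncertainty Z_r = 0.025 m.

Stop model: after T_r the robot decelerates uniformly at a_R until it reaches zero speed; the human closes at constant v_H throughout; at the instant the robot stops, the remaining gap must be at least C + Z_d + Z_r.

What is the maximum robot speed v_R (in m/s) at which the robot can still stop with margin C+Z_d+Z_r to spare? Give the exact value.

at the boundary: (1/12)·v² + (22/75)·v + (-427/1600) = 0
  disc = (22/75)² − 4·(1/12)·(-427/1600) = 63001/360000 ; √disc = 251/600
  v_R = (−(22/75) + 251/600) / (2·(1/12)) = 3/4 m/s
check:
T_s = v_R/a_R = (3/4)/6 = 0.1250 s
reaction-phase robot travel = 0.7500·0.0600 = 0.0450 m
braking distance = 0.7500²/(2·6.0000) = 0.0469 m
human closes 1.4000·0.1850 = 0.2590 m
margins: 0.1500+0.0100+0.0250 = 0.1850 m
sum ≈ 0.0450+0.0469+0.2590+0.1850 ≈ 0.5359 m = S ✓

v_R_max = 3/4 m/s = 0.7500 m/s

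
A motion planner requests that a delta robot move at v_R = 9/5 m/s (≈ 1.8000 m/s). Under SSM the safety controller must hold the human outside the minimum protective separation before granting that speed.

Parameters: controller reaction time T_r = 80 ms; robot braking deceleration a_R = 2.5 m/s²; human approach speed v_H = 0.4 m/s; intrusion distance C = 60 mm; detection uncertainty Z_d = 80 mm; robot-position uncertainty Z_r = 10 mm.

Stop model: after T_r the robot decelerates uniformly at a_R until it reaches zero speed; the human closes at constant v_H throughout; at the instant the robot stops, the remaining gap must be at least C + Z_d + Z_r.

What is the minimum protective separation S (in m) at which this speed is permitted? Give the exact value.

braking lasts T_s = (9/5)/(5/2) = 0.7200 s
robot in T_r: 1.8000·0.0800 = 0.1440 m
robot covers 1.8000·0.7200 − ½·2.5000·0.7200² = 0.6480 m while stopping
human over T_r+T_s: 0.4000·(0.0800+0.7200) = 0.3200 m
residual clearance needed = 0.0600+0.0800+0.0100 = 0.1500 m
S_min ≈ 0.1440+0.6480+0.3200+0.1500  ⇒  S_min = 631/500 m

S_min = 631/500 m = 1.2620 m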